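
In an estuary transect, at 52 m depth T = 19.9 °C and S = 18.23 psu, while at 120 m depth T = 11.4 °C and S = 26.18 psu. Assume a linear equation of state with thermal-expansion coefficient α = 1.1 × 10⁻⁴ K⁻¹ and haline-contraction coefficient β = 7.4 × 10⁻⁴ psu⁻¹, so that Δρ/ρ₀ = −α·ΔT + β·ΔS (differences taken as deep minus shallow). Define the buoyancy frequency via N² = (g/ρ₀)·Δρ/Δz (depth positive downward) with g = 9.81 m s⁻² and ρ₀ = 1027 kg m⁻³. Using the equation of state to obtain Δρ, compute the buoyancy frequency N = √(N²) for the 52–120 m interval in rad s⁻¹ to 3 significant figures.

0.0314 rad s⁻¹

ΔT = -8.5 K, ΔS = +7.95 psu (deep − shallow).
Δρ/ρ₀ = −αΔT + βΔS = 9.35 × 10⁻⁴ + 5.883 × 10⁻³ = 6.818 × 10⁻³, so Δρ ≈ 7.002 kg m⁻³.
N² = (g/ρ₀)·Δρ/Δz = g·(Δρ/ρ₀)/Δz = 9.81 × 6.818 × 10⁻³ / 68 = 9.8360 × 10⁻⁴ s⁻².
N = √(9.8360 × 10⁻⁴) = 0.031362 rad s⁻¹ ≈ 0.0314 rad s⁻¹.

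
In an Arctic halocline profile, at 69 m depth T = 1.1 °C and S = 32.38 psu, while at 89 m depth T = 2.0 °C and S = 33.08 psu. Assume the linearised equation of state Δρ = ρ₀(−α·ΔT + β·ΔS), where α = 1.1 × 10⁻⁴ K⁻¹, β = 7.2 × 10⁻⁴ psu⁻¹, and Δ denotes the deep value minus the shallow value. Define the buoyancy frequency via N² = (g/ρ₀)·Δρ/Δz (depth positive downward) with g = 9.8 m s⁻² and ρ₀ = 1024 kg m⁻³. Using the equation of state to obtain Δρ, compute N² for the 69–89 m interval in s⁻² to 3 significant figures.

ΔT = +0.9 K, ΔS = +0.70 psu (deep − shallow).
Δρ/ρ₀ = −αΔT + βΔS = -9.90 × 10⁻⁵ + 5.04 × 10⁻⁴ = 4.05 × 10⁻⁴, so Δρ ≈ 0.4147 kg m⁻³.
N² = (g/ρ₀)·Δρ/Δz = g·(Δρ/ρ₀)/Δz = 9.8 × 4.05 × 10⁻⁴ / 20 = 1.9845 × 10⁻⁴ s⁻² ≈ 1.98 × 10⁻⁴ s⁻².

1.98 × 10⁻⁴ s⁻²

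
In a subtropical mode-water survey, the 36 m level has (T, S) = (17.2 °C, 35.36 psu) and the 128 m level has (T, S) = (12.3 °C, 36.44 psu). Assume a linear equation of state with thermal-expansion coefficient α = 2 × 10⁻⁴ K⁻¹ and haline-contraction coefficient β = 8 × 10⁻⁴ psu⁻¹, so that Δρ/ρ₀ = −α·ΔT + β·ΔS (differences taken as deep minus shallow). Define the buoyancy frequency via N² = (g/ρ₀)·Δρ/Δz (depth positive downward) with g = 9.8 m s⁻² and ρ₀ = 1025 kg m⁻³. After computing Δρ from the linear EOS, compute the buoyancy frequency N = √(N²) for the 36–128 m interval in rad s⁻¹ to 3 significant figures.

ΔT = -4.9 K, ΔS = +1.08 psu (deep − shallow).
Δρ/ρ₀ = −αΔT + βΔS = 9.80 × 10⁻⁴ + 8.64 × 10⁻⁴ = 1.844 × 10⁻³, so Δρ ≈ 1.890 kg m⁻³.
N² = (g/ρ₀)·Δρ/Δz = g·(Δρ/ρ₀)/Δz = 9.8 × 1.844 × 10⁻³ / 92 = 1.9643 × 10⁻⁴ s⁻².
N = √(1.9643 × 10⁻⁴) = 0.014015 rad s⁻¹ ≈ 0.0140 rad s⁻¹.

0.0140 rad s⁻¹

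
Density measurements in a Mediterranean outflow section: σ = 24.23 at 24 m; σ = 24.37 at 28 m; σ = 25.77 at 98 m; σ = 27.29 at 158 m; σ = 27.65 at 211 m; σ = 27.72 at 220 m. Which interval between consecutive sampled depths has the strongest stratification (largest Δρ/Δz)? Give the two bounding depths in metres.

24–28 m

Compute the density gradient over each adjacent pair:
  24–28 m: Δρ/Δz = 0.14/4 = 0.035 kg m⁻⁴
  28–98 m: Δρ/Δz = 1.40/70 = 0.020 kg m⁻⁴
  98–158 m: Δρ/Δz = 1.52/60 = 0.025 kg m⁻⁴
  158–211 m: Δρ/Δz = 0.36/53 = 6.8 × 10⁻³ kg m⁻⁴
  211–220 m: Δρ/Δz = 0.07/9 = 7.8 × 10⁻³ kg m⁻⁴
The largest gradient is in the 24–28 m interval — the pycnocline.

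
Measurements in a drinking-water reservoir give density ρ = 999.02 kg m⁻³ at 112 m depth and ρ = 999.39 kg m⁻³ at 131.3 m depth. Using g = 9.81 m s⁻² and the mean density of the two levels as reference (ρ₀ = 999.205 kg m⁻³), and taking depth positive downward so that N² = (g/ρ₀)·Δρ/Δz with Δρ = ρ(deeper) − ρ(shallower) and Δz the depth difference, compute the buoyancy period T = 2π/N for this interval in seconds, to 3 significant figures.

Δρ = 999.39 − 999.02 = 0.37 kg m⁻³ over Δz = 131.3 − 112 = 19.3 m.
N² = (9.81/999.205) × (0.37/19.3) = 1.8822 × 10⁻⁴ s⁻².
N = √(1.8822 × 10⁻⁴) = 0.013719 rad s⁻¹, so T = 2π/N = 457.99 s ≈ 458 s.

458 s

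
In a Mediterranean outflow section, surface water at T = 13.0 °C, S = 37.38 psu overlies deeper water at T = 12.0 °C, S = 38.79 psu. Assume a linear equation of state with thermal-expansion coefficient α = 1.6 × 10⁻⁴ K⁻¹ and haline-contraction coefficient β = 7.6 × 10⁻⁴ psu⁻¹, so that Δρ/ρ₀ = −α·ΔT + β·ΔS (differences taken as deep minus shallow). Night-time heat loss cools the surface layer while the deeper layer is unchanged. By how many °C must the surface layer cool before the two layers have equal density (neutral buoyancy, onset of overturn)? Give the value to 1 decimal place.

7.7 °C

Neutral buoyancy requires Δρ = 0, i.e. −α(T_deep − T_surf′) + β(S_deep − S_surf) = 0.
T_surf′ = T_deep − (β/α)·ΔS = 12.0 − (7.6 × 10⁻⁴/1.6 × 10⁻⁴)·(+1.41) = 5.303 °C.
Cooling required: 13.0 − (5.303) = 7.697 °C.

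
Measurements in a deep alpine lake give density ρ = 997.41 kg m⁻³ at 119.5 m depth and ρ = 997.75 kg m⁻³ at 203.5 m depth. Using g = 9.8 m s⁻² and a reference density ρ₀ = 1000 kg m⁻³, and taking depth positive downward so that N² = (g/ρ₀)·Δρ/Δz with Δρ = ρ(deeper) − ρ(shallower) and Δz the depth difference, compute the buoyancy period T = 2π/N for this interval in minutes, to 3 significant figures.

16.6 min

Δρ = 997.75 − 997.41 = 0.34 kg m⁻³ over Δz = 203.5 − 119.5 = 84 m.
N² = (9.8/1000) × (0.34/84) = 3.9667 × 10⁻⁵ s⁻².
N = √(3.9667 × 10⁻⁵) = 6.2982 × 10⁻³ rad s⁻¹, so T = 2π/N = 997.62 s = 16.627 min ≈ 16.6 min.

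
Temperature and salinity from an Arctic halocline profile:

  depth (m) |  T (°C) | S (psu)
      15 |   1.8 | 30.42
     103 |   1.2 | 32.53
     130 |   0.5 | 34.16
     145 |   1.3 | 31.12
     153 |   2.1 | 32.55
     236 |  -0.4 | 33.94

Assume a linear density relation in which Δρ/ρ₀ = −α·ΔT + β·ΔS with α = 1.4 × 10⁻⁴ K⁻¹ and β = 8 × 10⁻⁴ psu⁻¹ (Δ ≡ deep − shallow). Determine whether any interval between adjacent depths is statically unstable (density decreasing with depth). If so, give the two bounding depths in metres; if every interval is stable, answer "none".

130–145 m

Evaluate Δρ/ρ₀ = −αΔT + βΔS across each adjacent pair:
  15–103 m: −αΔT+βΔS = −(1.4 × 10⁻⁴)(-0.6)+(8 × 10⁻⁴)(+2.11) = 1.8 × 10⁻³ → stable
  103–130 m: −αΔT+βΔS = −(1.4 × 10⁻⁴)(-0.7)+(8 × 10⁻⁴)(+1.63) = 1.4 × 10⁻³ → stable
  130–145 m: −αΔT+βΔS = −(1.4 × 10⁻⁴)(+0.8)+(8 × 10⁻⁴)(-3.04) = -2.5 × 10⁻³ → UNSTABLE
  145–153 m: −αΔT+βΔS = −(1.4 × 10⁻⁴)(+0.8)+(8 × 10⁻⁴)(+1.43) = 1.0 × 10⁻³ → stable
  153–236 m: −αΔT+βΔS = −(1.4 × 10⁻⁴)(-2.5)+(8 × 10⁻⁴)(+1.39) = 1.5 × 10⁻³ → stable
The 130–145 m interval has Δρ < 0: lighter water underlies denser water.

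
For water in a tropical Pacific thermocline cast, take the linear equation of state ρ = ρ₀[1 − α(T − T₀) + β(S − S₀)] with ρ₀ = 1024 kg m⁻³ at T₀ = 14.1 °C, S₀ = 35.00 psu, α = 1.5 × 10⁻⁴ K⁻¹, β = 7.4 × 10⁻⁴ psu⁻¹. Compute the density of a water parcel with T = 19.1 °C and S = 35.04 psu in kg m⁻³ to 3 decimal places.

T − T₀ = +5.0 K, S − S₀ = +0.04 psu.
Bracket = 1 − α·(+5.0) + β·(+0.04) = 1 + (-7.204 × 10⁻⁴) = 0.9992796.
ρ = 1024 × 0.9992796 = 1023.262 kg m⁻³.

1023.262 kg m⁻³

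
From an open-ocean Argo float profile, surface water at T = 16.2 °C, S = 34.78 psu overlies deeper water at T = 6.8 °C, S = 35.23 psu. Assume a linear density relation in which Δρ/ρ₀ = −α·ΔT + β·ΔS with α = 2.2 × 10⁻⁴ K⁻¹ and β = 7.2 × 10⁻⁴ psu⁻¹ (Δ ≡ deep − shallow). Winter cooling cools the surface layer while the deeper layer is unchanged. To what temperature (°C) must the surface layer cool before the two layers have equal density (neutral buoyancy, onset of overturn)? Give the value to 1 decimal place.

Neutral buoyancy requires Δρ = 0, i.e. −α(T_deep − T_surf′) + β(S_deep − S_surf) = 0.
T_surf′ = T_deep − (β/α)·ΔS = 6.8 − (7.2 × 10⁻⁴/2.2 × 10⁻⁴)·(+0.45) = 5.327 °C.
Cooling required: 16.2 − (5.327) = 10.873 °C.

5.3 °C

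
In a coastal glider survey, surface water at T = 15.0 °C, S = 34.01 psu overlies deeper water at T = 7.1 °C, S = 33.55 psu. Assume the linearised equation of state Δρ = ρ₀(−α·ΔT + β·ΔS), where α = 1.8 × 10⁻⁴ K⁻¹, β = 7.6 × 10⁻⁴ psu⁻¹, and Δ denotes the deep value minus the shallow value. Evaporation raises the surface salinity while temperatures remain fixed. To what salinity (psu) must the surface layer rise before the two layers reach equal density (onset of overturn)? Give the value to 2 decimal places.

Neutral buoyancy requires −α(T_deep − T_surf) + β(S_deep − S_surf′) = 0.
S_surf′ = S_deep − (α/β)·ΔT = 33.55 − (1.8 × 10⁻⁴/7.6 × 10⁻⁴)·(-7.9) = 35.4211 psu.
Increase required: 35.4211 − 34.01 = 1.4111 psu.

35.42 psu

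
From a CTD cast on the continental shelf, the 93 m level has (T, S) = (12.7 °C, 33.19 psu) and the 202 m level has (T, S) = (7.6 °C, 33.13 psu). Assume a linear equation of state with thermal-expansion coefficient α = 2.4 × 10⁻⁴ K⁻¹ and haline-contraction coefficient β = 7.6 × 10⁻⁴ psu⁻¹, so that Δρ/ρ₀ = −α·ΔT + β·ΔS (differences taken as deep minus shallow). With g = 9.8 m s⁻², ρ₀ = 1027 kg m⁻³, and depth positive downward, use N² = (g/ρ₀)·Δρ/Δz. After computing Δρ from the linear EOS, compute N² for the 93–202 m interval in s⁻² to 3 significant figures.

ΔT = -5.1 K, ΔS = -0.06 psu (deep − shallow).
Δρ/ρ₀ = −αΔT + βΔS = 1.224 × 10⁻³ − 4.56 × 10⁻⁵ = 1.1784 × 10⁻³, so Δρ ≈ 1.210 kg m⁻³.
N² = (g/ρ₀)·Δρ/Δz = g·(Δρ/ρ₀)/Δz = 9.8 × 1.1784 × 10⁻³ / 109 = 1.0595 × 10⁻⁴ s⁻² ≈ 1.06 × 10⁻⁴ s⁻².

1.06 × 10⁻⁴ s⁻²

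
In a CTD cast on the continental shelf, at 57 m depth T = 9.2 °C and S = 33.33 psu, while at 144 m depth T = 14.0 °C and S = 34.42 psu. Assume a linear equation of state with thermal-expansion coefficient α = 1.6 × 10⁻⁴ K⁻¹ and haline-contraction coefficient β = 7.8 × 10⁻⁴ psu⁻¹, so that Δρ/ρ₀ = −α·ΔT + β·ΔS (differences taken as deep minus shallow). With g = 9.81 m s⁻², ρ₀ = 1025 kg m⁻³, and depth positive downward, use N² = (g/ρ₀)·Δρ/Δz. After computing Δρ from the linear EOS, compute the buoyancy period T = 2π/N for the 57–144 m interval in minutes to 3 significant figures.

34.4 min

ΔT = +4.8 K, ΔS = +1.09 psu (deep − shallow).
Δρ/ρ₀ = −αΔT + βΔS = -7.68 × 10⁻⁴ + 8.502 × 10⁻⁴ = 8.22 × 10⁻⁵, so Δρ ≈ 0.08426 kg m⁻³.
N² = (g/ρ₀)·Δρ/Δz = g·(Δρ/ρ₀)/Δz = 9.81 × 8.22 × 10⁻⁵ / 87 = 9.2688 × 10⁻⁶ s⁻².
N = √(9.2688 × 10⁻⁶) = 3.0445 × 10⁻³ rad s⁻¹ → T = 2π/N = 2.0638 × 10³ s = 34.397 min ≈ 34.4 min.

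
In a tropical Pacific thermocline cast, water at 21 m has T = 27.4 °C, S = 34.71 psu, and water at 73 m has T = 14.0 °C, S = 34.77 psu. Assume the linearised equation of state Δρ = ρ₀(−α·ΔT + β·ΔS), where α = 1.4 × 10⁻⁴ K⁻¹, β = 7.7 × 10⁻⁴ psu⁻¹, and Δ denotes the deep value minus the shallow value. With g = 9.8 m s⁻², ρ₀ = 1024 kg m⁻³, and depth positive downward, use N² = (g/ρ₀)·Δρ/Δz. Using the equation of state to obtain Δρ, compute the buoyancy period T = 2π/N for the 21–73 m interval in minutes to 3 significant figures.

ΔT = -13.4 K, ΔS = +0.06 psu (deep − shallow).
Δρ/ρ₀ = −αΔT + βΔS = 1.876 × 10⁻³ + 4.62 × 10⁻⁵ = 1.9222 × 10⁻³, so Δρ ≈ 1.968 kg m⁻³.
N² = (g/ρ₀)·Δρ/Δz = g·(Δρ/ρ₀)/Δz = 9.8 × 1.9222 × 10⁻³ / 52 = 3.6226 × 10⁻⁴ s⁻².
N = √(3.6226 × 10⁻⁴) = 0.019033 rad s⁻¹ → T = 2π/N = 330.12 s = 5.5020 min ≈ 5.50 min.

5.50 min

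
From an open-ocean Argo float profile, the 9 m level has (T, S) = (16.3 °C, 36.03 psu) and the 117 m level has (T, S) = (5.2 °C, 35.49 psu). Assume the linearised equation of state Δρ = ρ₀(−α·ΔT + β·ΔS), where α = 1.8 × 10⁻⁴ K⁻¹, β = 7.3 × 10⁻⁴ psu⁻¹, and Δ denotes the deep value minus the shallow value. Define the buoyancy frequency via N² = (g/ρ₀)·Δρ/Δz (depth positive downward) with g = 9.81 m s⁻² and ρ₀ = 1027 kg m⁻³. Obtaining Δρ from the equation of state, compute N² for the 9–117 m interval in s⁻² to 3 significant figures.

1.46 × 10⁻⁴ s⁻²

ΔT = -11.1 K, ΔS = -0.54 psu (deep − shallow).
Δρ/ρ₀ = −αΔT + βΔS = 1.998 × 10⁻³ − 3.942 × 10⁻⁴ = 1.6038 × 10⁻³, so Δρ ≈ 1.647 kg m⁻³.
N² = (g/ρ₀)·Δρ/Δz = g·(Δρ/ρ₀)/Δz = 9.81 × 1.6038 × 10⁻³ / 108 = 1.4568 × 10⁻⁴ s⁻² ≈ 1.46 × 10⁻⁴ s⁻².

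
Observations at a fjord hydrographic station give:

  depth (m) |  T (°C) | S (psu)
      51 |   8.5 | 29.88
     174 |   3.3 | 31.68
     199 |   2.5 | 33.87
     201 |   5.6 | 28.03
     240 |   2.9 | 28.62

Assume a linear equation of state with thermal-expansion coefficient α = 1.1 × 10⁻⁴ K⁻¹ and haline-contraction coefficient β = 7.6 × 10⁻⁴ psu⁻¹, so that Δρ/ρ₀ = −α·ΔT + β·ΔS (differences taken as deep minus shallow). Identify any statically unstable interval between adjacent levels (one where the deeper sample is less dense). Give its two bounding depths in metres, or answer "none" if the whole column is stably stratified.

199–201 m

Evaluate Δρ/ρ₀ = −αΔT + βΔS across each adjacent pair:
  51–174 m: −αΔT+βΔS = −(1.1 × 10⁻⁴)(-5.2)+(7.6 × 10⁻⁴)(+1.80) = 1.9 × 10⁻³ → stable
  174–199 m: −αΔT+βΔS = −(1.1 × 10⁻⁴)(-0.8)+(7.6 × 10⁻⁴)(+2.19) = 1.8 × 10⁻³ → stable
  199–201 m: −αΔT+βΔS = −(1.1 × 10⁻⁴)(+3.1)+(7.6 × 10⁻⁴)(-5.84) = -4.8 × 10⁻³ → UNSTABLE
  201–240 m: −αΔT+βΔS = −(1.1 × 10⁻⁴)(-2.7)+(7.6 × 10⁻⁴)(+0.59) = 7.5 × 10⁻⁴ → stable
The 199–201 m interval has Δρ < 0: lighter water underlies denser water.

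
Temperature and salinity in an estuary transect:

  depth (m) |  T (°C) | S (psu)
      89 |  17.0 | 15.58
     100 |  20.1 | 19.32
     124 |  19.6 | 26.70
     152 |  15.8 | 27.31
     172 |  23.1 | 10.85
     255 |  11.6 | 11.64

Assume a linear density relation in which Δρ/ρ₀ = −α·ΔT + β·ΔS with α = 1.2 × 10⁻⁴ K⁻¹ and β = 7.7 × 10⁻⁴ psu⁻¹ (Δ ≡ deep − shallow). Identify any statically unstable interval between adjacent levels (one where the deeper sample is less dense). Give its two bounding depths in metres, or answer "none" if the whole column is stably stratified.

Evaluate Δρ/ρ₀ = −αΔT + βΔS across each adjacent pair:
  89–100 m: −αΔT+βΔS = −(1.2 × 10⁻⁴)(+3.1)+(7.7 × 10⁻⁴)(+3.74) = 2.5 × 10⁻³ → stable
  100–124 m: −αΔT+βΔS = −(1.2 × 10⁻⁴)(-0.5)+(7.7 × 10⁻⁴)(+7.38) = 5.7 × 10⁻³ → stable
  124–152 m: −αΔT+βΔS = −(1.2 × 10⁻⁴)(-3.8)+(7.7 × 10⁻⁴)(+0.61) = 9.3 × 10⁻⁴ → stable
  152–172 m: −αΔT+βΔS = −(1.2 × 10⁻⁴)(+7.3)+(7.7 × 10⁻⁴)(-16.46) = -0.014 → UNSTABLE
  172–255 m: −αΔT+βΔS = −(1.2 × 10⁻⁴)(-11.5)+(7.7 × 10⁻⁴)(+0.79) = 2.0 × 10⁻³ → stable
The 152–172 m interval has Δρ < 0: lighter water underlies denser water.

152–172 m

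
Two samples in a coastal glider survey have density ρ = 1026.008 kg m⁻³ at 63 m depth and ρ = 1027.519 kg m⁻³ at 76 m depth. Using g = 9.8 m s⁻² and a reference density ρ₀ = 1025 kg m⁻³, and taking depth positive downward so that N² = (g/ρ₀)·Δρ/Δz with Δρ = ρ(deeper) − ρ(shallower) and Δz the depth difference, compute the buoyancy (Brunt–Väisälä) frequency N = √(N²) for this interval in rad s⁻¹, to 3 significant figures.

Δρ = 1027.519 − 1026.008 = 1.511 kg m⁻³ over Δz = 76 − 63 = 13 m.
N² = (9.8/1025) × (1.511/13) = 1.1113 × 10⁻³ s⁻².
N = √(1.1113 × 10⁻³) = 0.033336 rad s⁻¹ ≈ 0.0333 rad s⁻¹.

0.0333 rad s⁻¹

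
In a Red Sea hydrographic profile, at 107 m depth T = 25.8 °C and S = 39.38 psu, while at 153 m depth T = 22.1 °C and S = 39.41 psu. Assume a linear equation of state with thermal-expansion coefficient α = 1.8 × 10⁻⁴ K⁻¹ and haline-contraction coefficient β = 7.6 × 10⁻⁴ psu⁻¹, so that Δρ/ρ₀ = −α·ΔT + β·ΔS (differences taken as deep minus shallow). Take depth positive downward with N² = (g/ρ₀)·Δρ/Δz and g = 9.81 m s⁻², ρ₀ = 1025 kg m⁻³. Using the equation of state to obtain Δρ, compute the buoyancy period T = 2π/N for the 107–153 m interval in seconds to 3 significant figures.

518 s

ΔT = -3.7 K, ΔS = +0.03 psu (deep − shallow).
Δρ/ρ₀ = −αΔT + βΔS = 6.66 × 10⁻⁴ + 2.28 × 10⁻⁵ = 6.888 × 10⁻⁴, so Δρ ≈ 0.7060 kg m⁻³.
N² = (g/ρ₀)·Δρ/Δz = g·(Δρ/ρ₀)/Δz = 9.81 × 6.888 × 10⁻⁴ / 46 = 1.4689 × 10⁻⁴ s⁻².
N = √(1.4689 × 10⁻⁴) = 0.012120 rad s⁻¹ → T = 2π/N = 518.41 s ≈ 518 s.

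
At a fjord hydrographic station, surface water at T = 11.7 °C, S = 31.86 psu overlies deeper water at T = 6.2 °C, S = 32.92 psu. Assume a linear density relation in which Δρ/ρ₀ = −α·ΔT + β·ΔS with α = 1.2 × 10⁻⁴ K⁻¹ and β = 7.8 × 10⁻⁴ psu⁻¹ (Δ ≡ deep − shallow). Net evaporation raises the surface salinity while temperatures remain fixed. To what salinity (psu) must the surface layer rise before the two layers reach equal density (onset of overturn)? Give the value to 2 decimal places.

Neutral buoyancy requires −α(T_deep − T_surf) + β(S_deep − S_surf′) = 0.
S_surf′ = S_deep − (α/β)·ΔT = 32.92 − (1.2 × 10⁻⁴/7.8 × 10⁻⁴)·(-5.5) = 33.7662 psu.
Increase required: 33.7662 − 31.86 = 1.9062 psu.

33.77 psu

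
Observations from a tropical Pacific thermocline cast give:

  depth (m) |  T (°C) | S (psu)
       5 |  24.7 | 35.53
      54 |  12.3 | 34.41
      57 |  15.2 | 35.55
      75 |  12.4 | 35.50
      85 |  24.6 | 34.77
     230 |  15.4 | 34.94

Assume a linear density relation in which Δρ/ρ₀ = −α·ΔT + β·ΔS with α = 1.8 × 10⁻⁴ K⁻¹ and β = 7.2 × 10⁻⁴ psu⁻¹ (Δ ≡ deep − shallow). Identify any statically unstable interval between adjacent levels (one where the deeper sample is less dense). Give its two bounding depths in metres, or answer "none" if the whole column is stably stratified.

Evaluate Δρ/ρ₀ = −αΔT + βΔS across each adjacent pair:
  5–54 m: −αΔT+βΔS = −(1.8 × 10⁻⁴)(-12.4)+(7.2 × 10⁻⁴)(-1.12) = 1.4 × 10⁻³ → stable
  54–57 m: −αΔT+βΔS = −(1.8 × 10⁻⁴)(+2.9)+(7.2 × 10⁻⁴)(+1.14) = 3.0 × 10⁻⁴ → stable
  57–75 m: −αΔT+βΔS = −(1.8 × 10⁻⁴)(-2.8)+(7.2 × 10⁻⁴)(-0.05) = 4.7 × 10⁻⁴ → stable
  75–85 m: −αΔT+βΔS = −(1.8 × 10⁻⁴)(+12.2)+(7.2 × 10⁻⁴)(-0.73) = -2.7 × 10⁻³ → UNSTABLE
  85–230 m: −αΔT+βΔS = −(1.8 × 10⁻⁴)(-9.2)+(7.2 × 10⁻⁴)(+0.17) = 1.8 × 10⁻³ → stable
The 75–85 m interval has Δρ < 0: lighter water underlies denser water.

75–85 m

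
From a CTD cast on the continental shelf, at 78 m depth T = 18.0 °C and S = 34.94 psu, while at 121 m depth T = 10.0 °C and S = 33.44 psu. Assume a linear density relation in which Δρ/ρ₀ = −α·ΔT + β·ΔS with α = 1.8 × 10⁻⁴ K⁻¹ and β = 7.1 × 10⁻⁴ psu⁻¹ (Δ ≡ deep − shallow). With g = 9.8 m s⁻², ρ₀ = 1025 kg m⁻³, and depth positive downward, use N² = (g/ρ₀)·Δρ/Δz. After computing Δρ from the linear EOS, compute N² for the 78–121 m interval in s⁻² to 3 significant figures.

ΔT = -8.0 K, ΔS = -1.50 psu (deep − shallow).
Δρ/ρ₀ = −αΔT + βΔS = 1.44 × 10⁻³ − 1.065 × 10⁻³ = 3.75 × 10⁻⁴, so Δρ ≈ 0.3844 kg m⁻³.
N² = (g/ρ₀)·Δρ/Δz = g·(Δρ/ρ₀)/Δz = 9.8 × 3.75 × 10⁻⁴ / 43 = 8.5465 × 10⁻⁵ s⁻² ≈ 8.55 × 10⁻⁵ s⁻².

8.55 × 10⁻⁵ s⁻²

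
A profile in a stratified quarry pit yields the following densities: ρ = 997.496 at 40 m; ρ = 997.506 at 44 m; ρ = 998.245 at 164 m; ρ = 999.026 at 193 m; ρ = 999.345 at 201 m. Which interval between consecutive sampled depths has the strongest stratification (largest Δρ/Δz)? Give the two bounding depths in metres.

193–201 m

Compute the density gradient over each adjacent pair:
  40–44 m: Δρ/Δz = 0.010/4 = 2.5 × 10⁻³ kg m⁻⁴
  44–164 m: Δρ/Δz = 0.739/120 = 6.2 × 10⁻³ kg m⁻⁴
  164–193 m: Δρ/Δz = 0.781/29 = 0.027 kg m⁻⁴
  193–201 m: Δρ/Δz = 0.319/8 = 0.040 kg m⁻⁴
The largest gradient is in the 193–201 m interval — the pycnocline.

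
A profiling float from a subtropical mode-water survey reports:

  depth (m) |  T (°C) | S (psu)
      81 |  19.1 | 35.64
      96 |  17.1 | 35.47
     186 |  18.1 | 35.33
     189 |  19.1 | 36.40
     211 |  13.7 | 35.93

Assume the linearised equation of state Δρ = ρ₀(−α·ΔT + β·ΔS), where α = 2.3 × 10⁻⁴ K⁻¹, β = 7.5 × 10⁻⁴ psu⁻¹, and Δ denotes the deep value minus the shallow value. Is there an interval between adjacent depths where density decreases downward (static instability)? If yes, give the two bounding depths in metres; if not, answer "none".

Evaluate Δρ/ρ₀ = −αΔT + βΔS across each adjacent pair:
  81–96 m: −αΔT+βΔS = −(2.3 × 10⁻⁴)(-2.0)+(7.5 × 10⁻⁴)(-0.17) = 3.3 × 10⁻⁴ → stable
  96–186 m: −αΔT+βΔS = −(2.3 × 10⁻⁴)(+1.0)+(7.5 × 10⁻⁴)(-0.14) = -3.4 × 10⁻⁴ → UNSTABLE
  186–189 m: −αΔT+βΔS = −(2.3 × 10⁻⁴)(+1.0)+(7.5 × 10⁻⁴)(+1.07) = 5.7 × 10⁻⁴ → stable
  189–211 m: −αΔT+βΔS = −(2.3 × 10⁻⁴)(-5.4)+(7.5 × 10⁻⁴)(-0.47) = 8.9 × 10⁻⁴ → stable
The 96–186 m interval has Δρ < 0: lighter water underlies denser water.

96–186 m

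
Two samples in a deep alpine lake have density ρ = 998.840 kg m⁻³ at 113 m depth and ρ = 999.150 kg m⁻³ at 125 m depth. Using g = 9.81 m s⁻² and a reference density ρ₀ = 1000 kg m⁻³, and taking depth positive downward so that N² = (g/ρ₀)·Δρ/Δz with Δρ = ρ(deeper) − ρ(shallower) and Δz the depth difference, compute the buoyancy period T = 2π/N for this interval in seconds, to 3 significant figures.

395 s

Δρ = 999.150 − 998.840 = 0.310 kg m⁻³ over Δz = 125 − 113 = 12 m.
N² = (9.81/1000) × (0.310/12) = 2.5343 × 10⁻⁴ s⁻².
N = √(2.5343 × 10⁻⁴) = 0.015919 rad s⁻¹, so T = 2π/N = 394.70 s ≈ 395 s.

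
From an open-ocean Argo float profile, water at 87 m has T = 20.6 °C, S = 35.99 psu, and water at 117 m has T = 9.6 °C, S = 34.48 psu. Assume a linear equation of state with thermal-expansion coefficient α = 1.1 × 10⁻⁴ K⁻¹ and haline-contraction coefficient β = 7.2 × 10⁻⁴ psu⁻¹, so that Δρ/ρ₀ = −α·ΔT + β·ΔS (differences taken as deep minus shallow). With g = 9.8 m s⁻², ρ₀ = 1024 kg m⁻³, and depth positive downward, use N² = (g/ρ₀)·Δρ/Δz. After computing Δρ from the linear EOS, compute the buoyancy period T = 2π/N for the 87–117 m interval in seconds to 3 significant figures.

992 s

ΔT = -11.0 K, ΔS = -1.51 psu (deep − shallow).
Δρ/ρ₀ = −αΔT + βΔS = 1.21 × 10⁻³ − 1.0872 × 10⁻³ = 1.228 × 10⁻⁴, so Δρ ≈ 0.1257 kg m⁻³.
N² = (g/ρ₀)·Δρ/Δz = g·(Δρ/ρ₀)/Δz = 9.8 × 1.228 × 10⁻⁴ / 30 = 4.0115 × 10⁻⁵ s⁻².
N = √(4.0115 × 10⁻⁵) = 6.3336 × 10⁻³ rad s⁻¹ → T = 2π/N = 992.04 s ≈ 992 s.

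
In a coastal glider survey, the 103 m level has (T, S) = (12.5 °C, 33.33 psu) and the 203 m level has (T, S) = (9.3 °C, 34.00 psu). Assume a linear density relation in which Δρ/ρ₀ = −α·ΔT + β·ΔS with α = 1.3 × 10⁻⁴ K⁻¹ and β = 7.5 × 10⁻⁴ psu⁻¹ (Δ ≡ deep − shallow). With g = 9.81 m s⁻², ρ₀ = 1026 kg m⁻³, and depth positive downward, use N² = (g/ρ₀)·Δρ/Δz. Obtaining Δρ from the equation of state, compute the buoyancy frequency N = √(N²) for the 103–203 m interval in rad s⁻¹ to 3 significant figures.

ΔT = -3.2 K, ΔS = +0.67 psu (deep − shallow).
Δρ/ρ₀ = −αΔT + βΔS = 4.16 × 10⁻⁴ + 5.025 × 10⁻⁴ = 9.185 × 10⁻⁴, so Δρ ≈ 0.9424 kg m⁻³.
N² = (g/ρ₀)·Δρ/Δz = g·(Δρ/ρ₀)/Δz = 9.81 × 9.185 × 10⁻⁴ / 100 = 9.0105 × 10⁻⁵ s⁻².
N = √(9.0105 × 10⁻⁵) = 9.4924 × 10⁻³ rad s⁻¹ ≈ 9.49 × 10⁻³ rad s⁻¹.

9.49 × 10⁻³ rad s⁻¹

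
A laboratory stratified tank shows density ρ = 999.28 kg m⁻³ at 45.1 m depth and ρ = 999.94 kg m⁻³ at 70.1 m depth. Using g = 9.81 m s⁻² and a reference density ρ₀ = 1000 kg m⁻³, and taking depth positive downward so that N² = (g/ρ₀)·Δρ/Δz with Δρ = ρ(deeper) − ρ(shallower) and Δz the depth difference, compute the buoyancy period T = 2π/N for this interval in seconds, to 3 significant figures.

Δρ = 999.94 − 999.28 = 0.66 kg m⁻³ over Δz = 70.1 − 45.1 = 25 m.
N² = (9.81/1000) × (0.66/25) = 2.5898 × 10⁻⁴ s⁻².
N = √(2.5898 × 10⁻⁴) = 0.016093 rad s⁻¹, so T = 2π/N = 390.43 s ≈ 390 s.

390 s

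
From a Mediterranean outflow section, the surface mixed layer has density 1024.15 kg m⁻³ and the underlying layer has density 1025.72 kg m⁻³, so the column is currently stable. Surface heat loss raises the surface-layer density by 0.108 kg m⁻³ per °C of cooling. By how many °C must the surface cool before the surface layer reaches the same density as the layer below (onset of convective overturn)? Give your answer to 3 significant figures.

Density deficit of the surface layer: 1025.72 − 1024.15 = 1.57 kg m⁻³.
Required change = 1.57 / 0.108 = 14.5 °C.

14.5 °C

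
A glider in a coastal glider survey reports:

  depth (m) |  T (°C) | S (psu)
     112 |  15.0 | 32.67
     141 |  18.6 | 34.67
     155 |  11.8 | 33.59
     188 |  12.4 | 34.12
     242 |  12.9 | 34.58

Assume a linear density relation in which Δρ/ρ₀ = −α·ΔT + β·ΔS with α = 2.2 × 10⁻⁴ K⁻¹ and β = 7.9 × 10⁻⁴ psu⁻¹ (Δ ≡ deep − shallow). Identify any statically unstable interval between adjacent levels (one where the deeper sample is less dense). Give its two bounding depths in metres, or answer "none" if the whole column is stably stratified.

Evaluate Δρ/ρ₀ = −αΔT + βΔS across each adjacent pair:
  112–141 m: −αΔT+βΔS = −(2.2 × 10⁻⁴)(+3.6)+(7.9 × 10⁻⁴)(+2.00) = 7.9 × 10⁻⁴ → stable
  141–155 m: −αΔT+βΔS = −(2.2 × 10⁻⁴)(-6.8)+(7.9 × 10⁻⁴)(-1.08) = 6.4 × 10⁻⁴ → stable
  155–188 m: −αΔT+βΔS = −(2.2 × 10⁻⁴)(+0.6)+(7.9 × 10⁻⁴)(+0.53) = 2.9 × 10⁻⁴ → stable
  188–242 m: −αΔT+βΔS = −(2.2 × 10⁻⁴)(+0.5)+(7.9 × 10⁻⁴)(+0.46) = 2.5 × 10⁻⁴ → stable
Every interval has Δρ > 0: the column is stably stratified throughout.

none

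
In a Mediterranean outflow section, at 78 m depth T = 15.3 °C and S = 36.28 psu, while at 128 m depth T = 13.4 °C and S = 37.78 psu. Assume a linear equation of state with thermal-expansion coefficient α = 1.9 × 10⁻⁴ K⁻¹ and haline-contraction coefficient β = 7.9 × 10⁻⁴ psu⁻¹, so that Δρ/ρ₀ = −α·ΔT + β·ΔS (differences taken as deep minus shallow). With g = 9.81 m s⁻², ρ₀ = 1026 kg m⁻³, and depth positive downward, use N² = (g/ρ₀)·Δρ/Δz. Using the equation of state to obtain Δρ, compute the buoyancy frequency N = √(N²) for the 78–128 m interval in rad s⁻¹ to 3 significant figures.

ΔT = -1.9 K, ΔS = +1.50 psu (deep − shallow).
Δρ/ρ₀ = −αΔT + βΔS = 3.61 × 10⁻⁴ + 1.185 × 10⁻³ = 1.546 × 10⁻³, so Δρ ≈ 1.586 kg m⁻³.
N² = (g/ρ₀)·Δρ/Δz = g·(Δρ/ρ₀)/Δz = 9.81 × 1.546 × 10⁻³ / 50 = 3.0333 × 10⁻⁴ s⁻².
N = √(3.0333 × 10⁻⁴) = 0.017416 rad s⁻¹ ≈ 0.0174 rad s⁻¹.

0.0174 rad s⁻¹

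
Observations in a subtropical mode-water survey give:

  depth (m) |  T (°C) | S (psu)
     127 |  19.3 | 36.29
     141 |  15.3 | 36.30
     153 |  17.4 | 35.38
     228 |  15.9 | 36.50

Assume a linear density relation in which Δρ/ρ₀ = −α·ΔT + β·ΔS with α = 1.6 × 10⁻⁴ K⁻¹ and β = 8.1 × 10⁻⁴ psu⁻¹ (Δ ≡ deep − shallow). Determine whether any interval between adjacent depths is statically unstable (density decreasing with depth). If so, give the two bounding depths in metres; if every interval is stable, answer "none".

141–153 m

Evaluate Δρ/ρ₀ = −αΔT + βΔS across each adjacent pair:
  127–141 m: −αΔT+βΔS = −(1.6 × 10⁻⁴)(-4.0)+(8.1 × 10⁻⁴)(+0.01) = 6.5 × 10⁻⁴ → stable
  141–153 m: −αΔT+βΔS = −(1.6 × 10⁻⁴)(+2.1)+(8.1 × 10⁻⁴)(-0.92) = -1.1 × 10⁻³ → UNSTABLE
  153–228 m: −αΔT+βΔS = −(1.6 × 10⁻⁴)(-1.5)+(8.1 × 10⁻⁴)(+1.12) = 1.1 × 10⁻³ → stable
The 141–153 m interval has Δρ < 0: lighter water underlies denser water.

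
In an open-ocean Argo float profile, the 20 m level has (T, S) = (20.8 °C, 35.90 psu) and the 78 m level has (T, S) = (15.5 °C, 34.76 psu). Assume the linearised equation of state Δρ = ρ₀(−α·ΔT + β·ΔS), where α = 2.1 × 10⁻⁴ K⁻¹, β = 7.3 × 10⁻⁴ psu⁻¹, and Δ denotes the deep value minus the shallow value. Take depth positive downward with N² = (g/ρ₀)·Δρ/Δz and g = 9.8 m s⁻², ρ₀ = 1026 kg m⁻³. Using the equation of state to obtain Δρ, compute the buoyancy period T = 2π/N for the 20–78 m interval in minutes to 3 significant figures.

15.2 min

ΔT = -5.3 K, ΔS = -1.14 psu (deep − shallow).
Δρ/ρ₀ = −αΔT + βΔS = 1.113 × 10⁻³ − 8.322 × 10⁻⁴ = 2.808 × 10⁻⁴, so Δρ ≈ 0.2881 kg m⁻³.
N² = (g/ρ₀)·Δρ/Δz = g·(Δρ/ρ₀)/Δz = 9.8 × 2.808 × 10⁻⁴ / 58 = 4.7446 × 10⁻⁵ s⁻².
N = √(4.7446 × 10⁻⁵) = 6.8881 × 10⁻³ rad s⁻¹ → T = 2π/N = 912.18 s = 15.203 min ≈ 15.2 min.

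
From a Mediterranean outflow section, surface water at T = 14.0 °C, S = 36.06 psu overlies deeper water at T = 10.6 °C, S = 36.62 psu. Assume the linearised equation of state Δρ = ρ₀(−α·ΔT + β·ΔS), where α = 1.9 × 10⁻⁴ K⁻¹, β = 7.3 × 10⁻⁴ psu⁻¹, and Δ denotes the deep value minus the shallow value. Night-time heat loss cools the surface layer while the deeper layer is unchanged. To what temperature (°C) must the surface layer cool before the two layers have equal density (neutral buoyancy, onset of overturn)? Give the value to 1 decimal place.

8.4 °C

Neutral buoyancy requires Δρ = 0, i.e. −α(T_deep − T_surf′) + β(S_deep − S_surf) = 0.
T_surf′ = T_deep − (β/α)·ΔS = 10.6 − (7.3 × 10⁻⁴/1.9 × 10⁻⁴)·(+0.56) = 8.448 °C.
Cooling required: 14.0 − (8.448) = 5.552 °C.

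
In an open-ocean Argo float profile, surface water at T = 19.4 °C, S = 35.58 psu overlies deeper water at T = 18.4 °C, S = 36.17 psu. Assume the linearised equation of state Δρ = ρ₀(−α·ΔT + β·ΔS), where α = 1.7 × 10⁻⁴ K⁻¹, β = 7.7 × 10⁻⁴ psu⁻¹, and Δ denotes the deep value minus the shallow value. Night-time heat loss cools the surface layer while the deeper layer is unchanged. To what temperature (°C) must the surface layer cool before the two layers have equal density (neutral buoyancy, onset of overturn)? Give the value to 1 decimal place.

15.7 °C

Neutral buoyancy requires Δρ = 0, i.e. −α(T_deep − T_surf′) + β(S_deep − S_surf) = 0.
T_surf′ = T_deep − (β/α)·ΔS = 18.4 − (7.7 × 10⁻⁴/1.7 × 10⁻⁴)·(+0.59) = 15.728 °C.
Cooling required: 19.4 − (15.728) = 3.672 °C.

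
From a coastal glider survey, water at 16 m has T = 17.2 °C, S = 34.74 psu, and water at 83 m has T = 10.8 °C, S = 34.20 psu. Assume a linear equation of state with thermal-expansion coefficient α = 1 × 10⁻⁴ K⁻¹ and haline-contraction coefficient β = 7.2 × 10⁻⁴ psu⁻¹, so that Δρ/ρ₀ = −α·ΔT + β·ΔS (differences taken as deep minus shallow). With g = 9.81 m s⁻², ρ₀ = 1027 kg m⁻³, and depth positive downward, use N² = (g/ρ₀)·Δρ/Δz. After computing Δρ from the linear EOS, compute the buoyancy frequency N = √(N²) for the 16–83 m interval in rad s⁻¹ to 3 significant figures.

6.06 × 10⁻³ rad s⁻¹

ΔT = -6.4 K, ΔS = -0.54 psu (deep − shallow).
Δρ/ρ₀ = −αΔT + βΔS = 6.40 × 10⁻⁴ − 3.888 × 10⁻⁴ = 2.512 × 10⁻⁴, so Δρ ≈ 0.2580 kg m⁻³.
N² = (g/ρ₀)·Δρ/Δz = g·(Δρ/ρ₀)/Δz = 9.81 × 2.512 × 10⁻⁴ / 67 = 3.6780 × 10⁻⁵ s⁻².
N = √(3.6780 × 10⁻⁵) = 6.0647 × 10⁻³ rad s⁻¹ ≈ 6.06 × 10⁻³ rad s⁻¹.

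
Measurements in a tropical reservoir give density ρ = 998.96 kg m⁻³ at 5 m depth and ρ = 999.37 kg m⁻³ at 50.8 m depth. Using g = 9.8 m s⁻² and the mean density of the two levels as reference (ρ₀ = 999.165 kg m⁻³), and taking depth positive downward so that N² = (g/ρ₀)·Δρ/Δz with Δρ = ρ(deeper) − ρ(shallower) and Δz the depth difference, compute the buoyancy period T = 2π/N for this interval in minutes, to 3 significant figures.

11.2 min

Δρ = 999.37 − 998.96 = 0.41 kg m⁻³ over Δz = 50.8 − 5 = 45.8 m.
N² = (9.8/999.165) × (0.41/45.8) = 8.7803 × 10⁻⁵ s⁻².
N = √(8.7803 × 10⁻⁵) = 9.3703 × 10⁻³ rad s⁻¹, so T = 2π/N = 670.54 s = 11.176 min ≈ 11.2 min.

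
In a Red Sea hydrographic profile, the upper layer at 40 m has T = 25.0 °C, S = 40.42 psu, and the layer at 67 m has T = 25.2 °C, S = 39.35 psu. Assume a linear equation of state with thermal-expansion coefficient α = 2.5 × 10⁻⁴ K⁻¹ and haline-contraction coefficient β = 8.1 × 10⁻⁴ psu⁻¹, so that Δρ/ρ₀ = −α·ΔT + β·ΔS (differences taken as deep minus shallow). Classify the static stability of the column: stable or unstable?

unstable

ΔT = 25.2 − 25.0 = +0.2 K and ΔS = 39.35 − 40.42 = -1.07 psu (deep − shallow).
−αΔT = -5.00 × 10⁻⁵; βΔS = -8.667 × 10⁻⁴; sum Δρ/ρ₀ = -9.167 × 10⁻⁴.
Δρ/ρ₀ < 0, so Δρ < 0: deeper water is lighter → statically unstable; the column would overturn.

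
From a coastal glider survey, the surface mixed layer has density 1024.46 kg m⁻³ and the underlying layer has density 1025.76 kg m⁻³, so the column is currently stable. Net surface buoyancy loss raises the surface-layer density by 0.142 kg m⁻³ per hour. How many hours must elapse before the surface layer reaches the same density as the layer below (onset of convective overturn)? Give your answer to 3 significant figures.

9.15 hours

Density deficit of the surface layer: 1025.76 − 1024.46 = 1.3 kg m⁻³.
Required change = 1.3 / 0.142 = 9.15 hours.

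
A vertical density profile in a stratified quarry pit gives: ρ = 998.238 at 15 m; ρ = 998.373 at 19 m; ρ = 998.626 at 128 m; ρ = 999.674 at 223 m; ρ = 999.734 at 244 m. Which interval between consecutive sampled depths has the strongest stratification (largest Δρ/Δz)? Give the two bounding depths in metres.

Compute the density gradient over each adjacent pair:
  15–19 m: Δρ/Δz = 0.135/4 = 0.034 kg m⁻⁴
  19–128 m: Δρ/Δz = 0.253/109 = 2.3 × 10⁻³ kg m⁻⁴
  128–223 m: Δρ/Δz = 1.048/95 = 0.011 kg m⁻⁴
  223–244 m: Δρ/Δz = 0.060/21 = 2.9 × 10⁻³ kg m⁻⁴
The largest gradient is in the 15–19 m interval — the pycnocline.

15–19 m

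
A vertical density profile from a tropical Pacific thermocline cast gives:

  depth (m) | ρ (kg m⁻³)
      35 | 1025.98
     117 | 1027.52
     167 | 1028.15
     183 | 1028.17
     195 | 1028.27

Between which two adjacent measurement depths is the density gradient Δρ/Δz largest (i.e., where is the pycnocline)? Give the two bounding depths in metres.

35–117 m

Compute the density gradient over each adjacent pair:
  35–117 m: Δρ/Δz = 1.54/82 = 0.019 kg m⁻⁴
  117–167 m: Δρ/Δz = 0.63/50 = 0.013 kg m⁻⁴
  167–183 m: Δρ/Δz = 0.02/16 = 1.3 × 10⁻³ kg m⁻⁴
  183–195 m: Δρ/Δz = 0.10/12 = 8.3 × 10⁻³ kg m⁻⁴
The largest gradient is in the 35–117 m interval — the pycnocline.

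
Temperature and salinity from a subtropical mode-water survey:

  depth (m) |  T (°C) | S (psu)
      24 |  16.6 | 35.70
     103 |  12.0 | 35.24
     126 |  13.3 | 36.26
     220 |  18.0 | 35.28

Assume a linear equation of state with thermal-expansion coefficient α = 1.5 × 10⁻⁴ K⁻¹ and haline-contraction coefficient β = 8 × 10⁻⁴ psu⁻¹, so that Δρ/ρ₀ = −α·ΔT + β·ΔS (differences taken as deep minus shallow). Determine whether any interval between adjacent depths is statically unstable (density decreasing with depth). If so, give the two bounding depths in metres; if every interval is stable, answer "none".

Evaluate Δρ/ρ₀ = −αΔT + βΔS across each adjacent pair:
  24–103 m: −αΔT+βΔS = −(1.5 × 10⁻⁴)(-4.6)+(8 × 10⁻⁴)(-0.46) = 3.2 × 10⁻⁴ → stable
  103–126 m: −αΔT+βΔS = −(1.5 × 10⁻⁴)(+1.3)+(8 × 10⁻⁴)(+1.02) = 6.2 × 10⁻⁴ → stable
  126–220 m: −αΔT+βΔS = −(1.5 × 10⁻⁴)(+4.7)+(8 × 10⁻⁴)(-0.98) = -1.5 × 10⁻³ → UNSTABLE
The 126–220 m interval has Δρ < 0: lighter water underlies denser water.

126–220 m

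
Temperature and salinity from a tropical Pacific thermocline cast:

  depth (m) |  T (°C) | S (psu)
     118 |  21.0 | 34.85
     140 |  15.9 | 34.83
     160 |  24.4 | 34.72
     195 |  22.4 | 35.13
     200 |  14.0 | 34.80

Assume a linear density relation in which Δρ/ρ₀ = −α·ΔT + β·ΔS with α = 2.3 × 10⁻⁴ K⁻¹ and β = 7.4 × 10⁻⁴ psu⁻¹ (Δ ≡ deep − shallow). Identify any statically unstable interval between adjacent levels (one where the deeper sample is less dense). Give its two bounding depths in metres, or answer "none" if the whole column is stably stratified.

140–160 m

Evaluate Δρ/ρ₀ = −αΔT + βΔS across each adjacent pair:
  118–140 m: −αΔT+βΔS = −(2.3 × 10⁻⁴)(-5.1)+(7.4 × 10⁻⁴)(-0.02) = 1.2 × 10⁻³ → stable
  140–160 m: −αΔT+βΔS = −(2.3 × 10⁻⁴)(+8.5)+(7.4 × 10⁻⁴)(-0.11) = -2.0 × 10⁻³ → UNSTABLE
  160–195 m: −αΔT+βΔS = −(2.3 × 10⁻⁴)(-2.0)+(7.4 × 10⁻⁴)(+0.41) = 7.6 × 10⁻⁴ → stable
  195–200 m: −αΔT+βΔS = −(2.3 × 10⁻⁴)(-8.4)+(7.4 × 10⁻⁴)(-0.33) = 1.7 × 10⁻³ → stable
The 140–160 m interval has Δρ < 0: lighter water underlies denser water.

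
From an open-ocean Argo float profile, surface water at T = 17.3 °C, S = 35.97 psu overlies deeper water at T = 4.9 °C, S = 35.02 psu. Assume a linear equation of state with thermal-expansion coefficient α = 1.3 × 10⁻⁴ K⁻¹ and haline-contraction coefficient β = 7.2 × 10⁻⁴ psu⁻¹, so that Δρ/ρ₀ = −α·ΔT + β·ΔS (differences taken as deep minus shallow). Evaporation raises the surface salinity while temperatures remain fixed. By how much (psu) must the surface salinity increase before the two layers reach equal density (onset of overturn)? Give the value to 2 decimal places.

1.29 psu

Neutral buoyancy requires −α(T_deep − T_surf) + β(S_deep − S_surf′) = 0.
S_surf′ = S_deep − (α/β)·ΔT = 35.02 − (1.3 × 10⁻⁴/7.2 × 10⁻⁴)·(-12.4) = 37.2589 psu.
Increase required: 37.2589 − 35.97 = 1.2889 psu.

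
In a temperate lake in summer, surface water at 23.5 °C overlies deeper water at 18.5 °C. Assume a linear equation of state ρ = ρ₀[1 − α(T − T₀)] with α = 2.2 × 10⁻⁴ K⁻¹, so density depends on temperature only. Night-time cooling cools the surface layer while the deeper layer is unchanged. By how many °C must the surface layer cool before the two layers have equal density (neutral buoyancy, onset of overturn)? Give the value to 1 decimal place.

With temperature the only control, equal density requires T_surf′ = T_deep.
T_surf′ = 18.5 °C.
Cooling required: 23.5 − 18.5 = 5.0 °C.

5.0 °C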